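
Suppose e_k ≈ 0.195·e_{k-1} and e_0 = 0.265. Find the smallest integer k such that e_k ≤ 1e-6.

8

After k steps, e_k ≈ 0.265·0.195^k.
Need 0.195^k ≤ 1e-6/0.265 = 3.77358e-06.
k ≥ ln(3.77358e-06)/ln(0.195) = -12.4875/-1.63476 = 7.639.
Smallest integer k = 8.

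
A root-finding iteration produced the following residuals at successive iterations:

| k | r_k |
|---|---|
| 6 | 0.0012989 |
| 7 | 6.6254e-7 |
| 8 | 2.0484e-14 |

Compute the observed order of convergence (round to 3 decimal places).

2.281

p ≈ ln(r_8/r_7) / ln(r_7/r_6)
  = ln(2.0484e-14/6.6254e-7) / ln(6.6254e-7/0.0012989)
  = ln(3.09174e-08) / ln(0.000510078)
  = -17.291947 / -7.580947 ≈ 2.280975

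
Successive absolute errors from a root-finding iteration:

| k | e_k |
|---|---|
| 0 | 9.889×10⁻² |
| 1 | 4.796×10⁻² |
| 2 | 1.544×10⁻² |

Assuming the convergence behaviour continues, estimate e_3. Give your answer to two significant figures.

First estimate the order: p ≈ ln(e_2/e_1) / ln(e_1/e_0) = ln(1.544×10⁻²/4.796×10⁻²)/ln(4.796×10⁻²/9.889×10⁻²) = ln(0.321935)/ln(0.484983) ≈ 1.5663.
Then e_3 ≈ e_2·(e_2/e_1)^p = 1.544×10⁻²·(0.321935)^1.5663 = 1.544×10⁻²·0.169441 ≈ 0.002616.

2.6e-3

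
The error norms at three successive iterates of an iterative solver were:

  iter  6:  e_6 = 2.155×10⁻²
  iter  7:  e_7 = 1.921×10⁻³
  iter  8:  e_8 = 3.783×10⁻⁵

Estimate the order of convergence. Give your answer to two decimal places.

p ≈ ln(e_8/e_7) / ln(e_7/e_6)
  = ln(3.783×10⁻⁵/1.921×10⁻³) / ln(1.921×10⁻³/2.155×10⁻²)
  = ln(0.0196929) / ln(0.0891415)
  = -3.92750 / -2.41753 ≈ 1.62459

1.62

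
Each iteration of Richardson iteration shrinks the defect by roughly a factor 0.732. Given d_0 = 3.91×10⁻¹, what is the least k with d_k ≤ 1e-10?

After k steps, d_k ≈ 3.91×10⁻¹·0.732^k.
Need 0.732^k ≤ 1e-10/3.91×10⁻¹ = 2.55754e-10.
k ≥ ln(2.55754e-10)/ln(0.732) = -22.0868/-0.31197 = 70.798.
Smallest integer k = 71.

71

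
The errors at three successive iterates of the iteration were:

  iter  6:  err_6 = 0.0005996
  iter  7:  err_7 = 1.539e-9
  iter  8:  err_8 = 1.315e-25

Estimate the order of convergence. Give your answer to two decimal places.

p ≈ ln(err_8/err_7) / ln(err_7/err_6)
  = ln(1.315e-25/1.539e-9) / ln(1.539e-9/0.0005996)
  = ln(8.54451e-17) / ln(2.56671e-06)
  = -36.99866 / -12.87289 ≈ 2.87415

2.87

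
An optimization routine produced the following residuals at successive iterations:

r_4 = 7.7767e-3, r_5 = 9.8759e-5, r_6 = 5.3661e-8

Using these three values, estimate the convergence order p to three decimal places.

p ≈ ln(r_6/r_5) / ln(r_5/r_4)
  = ln(5.3661e-8/9.8759e-5) / ln(9.8759e-5/7.7767e-3)
  = ln(0.000543353) / ln(0.0126993)
  = -7.517751 / -4.366208 ≈ 1.721803

1.722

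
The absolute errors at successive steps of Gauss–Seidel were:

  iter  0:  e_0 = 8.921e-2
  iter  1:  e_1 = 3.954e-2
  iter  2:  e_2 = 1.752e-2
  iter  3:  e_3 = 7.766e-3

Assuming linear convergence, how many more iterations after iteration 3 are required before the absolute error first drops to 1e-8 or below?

17

Rate ρ ≈ e_3/e_2 = 7.766e-3/1.752e-2 = 0.4433.
After j more steps, e_{3+j} ≈ 7.766e-3·ρ^j; need ρ^j ≤ 1e-8/7.766e-3 = 1.28766e-06.
j ≥ ln(1.28766e-06)/ln(0.4433) = -13.5627/-0.81351 = 16.672.
So 17 more iterations are needed.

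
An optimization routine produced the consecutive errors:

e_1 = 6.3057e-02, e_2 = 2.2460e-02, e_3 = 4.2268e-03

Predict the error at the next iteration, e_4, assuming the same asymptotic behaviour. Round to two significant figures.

First estimate the order: p ≈ ln(e_3/e_2) / ln(e_2/e_1) = ln(4.2268e-03/2.2460e-02)/ln(2.2460e-02/6.3057e-02) = ln(0.188192)/ln(0.356186) ≈ 1.6180.
Then e_4 ≈ e_3·(e_3/e_2)^p = 4.2268e-03·(0.188192)^1.6180 = 4.2268e-03·0.0670355 ≈ 0.0002833.

2.8e-4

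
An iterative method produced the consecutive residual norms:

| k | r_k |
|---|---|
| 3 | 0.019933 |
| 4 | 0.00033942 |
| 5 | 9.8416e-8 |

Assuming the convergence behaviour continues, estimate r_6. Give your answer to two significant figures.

First estimate the order: p ≈ ln(r_5/r_4) / ln(r_4/r_3) = ln(9.8416e-8/0.00033942)/ln(0.00033942/0.019933) = ln(0.000289953)/ln(0.017028) ≈ 2.0000.
Then r_6 ≈ r_5·(r_5/r_4)^p = 9.8416e-8·(0.000289953)^2.0000 = 9.8416e-8·8.40727e-08 ≈ 8.274e-15.

8.3e-15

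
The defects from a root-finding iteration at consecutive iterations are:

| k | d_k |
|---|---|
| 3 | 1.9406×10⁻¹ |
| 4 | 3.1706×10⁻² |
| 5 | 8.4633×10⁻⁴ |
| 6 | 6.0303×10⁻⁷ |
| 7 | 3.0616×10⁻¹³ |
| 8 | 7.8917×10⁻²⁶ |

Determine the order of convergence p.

2

Consecutive ratios: d_8/d_7 = 7.8917×10⁻²⁶/3.0616×10⁻¹³ = 2.57764e-13, d_7/d_6 = 3.0616×10⁻¹³/6.0303×10⁻⁷ = 5.07703e-07.
p ≈ ln(2.57764e-13)/ln(5.07703e-07) = -28.9867/-14.4934 ≈ 2.00.
So the convergence is quadratic (order 2).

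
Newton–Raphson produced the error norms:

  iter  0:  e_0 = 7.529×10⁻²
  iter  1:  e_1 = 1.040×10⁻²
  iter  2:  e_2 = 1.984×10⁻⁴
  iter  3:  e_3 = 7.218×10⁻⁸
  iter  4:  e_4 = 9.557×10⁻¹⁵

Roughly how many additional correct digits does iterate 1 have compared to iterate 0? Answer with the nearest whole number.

Digits gained ≈ log₁₀(e_0/e_1) = log₁₀(7.529×10⁻²/1.040×10⁻²) = log₁₀(7.23942) ≈ 0.860.

1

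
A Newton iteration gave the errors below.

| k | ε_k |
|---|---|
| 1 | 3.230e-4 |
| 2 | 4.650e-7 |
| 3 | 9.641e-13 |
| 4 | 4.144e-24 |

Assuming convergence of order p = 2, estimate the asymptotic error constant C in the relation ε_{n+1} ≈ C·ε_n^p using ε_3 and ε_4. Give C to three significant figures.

4.46

C ≈ ε_4 / ε_3^2
  = 4.144e-24 / (9.641e-13)^2
  = 4.144e-24 / 9.29489e-25 ≈ 4.4584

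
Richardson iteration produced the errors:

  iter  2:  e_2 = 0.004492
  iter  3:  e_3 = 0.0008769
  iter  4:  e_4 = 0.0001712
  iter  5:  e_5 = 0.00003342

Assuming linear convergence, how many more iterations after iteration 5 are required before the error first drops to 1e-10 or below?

Rate ρ ≈ e_5/e_4 = 0.00003342/0.0001712 = 0.1952.
After j more steps, e_{5+j} ≈ 0.00003342·ρ^j; need ρ^j ≤ 1e-10/0.00003342 = 2.99222e-06.
j ≥ ln(2.99222e-06)/ln(0.1952) = -12.7195/-1.63373 = 7.786.
So 8 more iterations are needed.

8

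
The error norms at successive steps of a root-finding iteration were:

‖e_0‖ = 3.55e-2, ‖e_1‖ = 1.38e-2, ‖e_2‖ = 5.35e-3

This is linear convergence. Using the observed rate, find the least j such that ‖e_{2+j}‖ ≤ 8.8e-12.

Rate ρ ≈ ‖e_2‖/‖e_1‖ = 5.35e-3/1.38e-2 = 0.3877.
After j more steps, ‖e_{2+j}‖ ≈ 5.35e-3·ρ^j; need ρ^j ≤ 8.8e-12/5.35e-3 = 1.64486e-09.
j ≥ ln(1.64486e-09)/ln(0.3877) = -20.2256/-0.94752 = 21.346.
So 22 more iterations are needed.

22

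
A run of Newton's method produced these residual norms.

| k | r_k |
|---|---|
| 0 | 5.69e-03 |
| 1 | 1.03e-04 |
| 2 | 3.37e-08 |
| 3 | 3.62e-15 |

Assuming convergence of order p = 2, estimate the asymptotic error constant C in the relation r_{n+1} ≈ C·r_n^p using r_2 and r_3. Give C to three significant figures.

C ≈ r_3 / r_2^2
  = 3.62e-15 / (3.37e-08)^2
  = 3.62e-15 / 1.13569e-15 ≈ 3.1875

3.19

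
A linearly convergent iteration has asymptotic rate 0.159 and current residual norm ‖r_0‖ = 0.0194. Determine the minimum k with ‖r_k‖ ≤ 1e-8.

8

After k steps, ‖r_k‖ ≈ 0.0194·0.159^k.
Need 0.159^k ≤ 1e-8/0.0194 = 5.15464e-07.
k ≥ ln(5.15464e-07)/ln(0.159) = -14.4782/-1.83885 = 7.874.
Smallest integer k = 8.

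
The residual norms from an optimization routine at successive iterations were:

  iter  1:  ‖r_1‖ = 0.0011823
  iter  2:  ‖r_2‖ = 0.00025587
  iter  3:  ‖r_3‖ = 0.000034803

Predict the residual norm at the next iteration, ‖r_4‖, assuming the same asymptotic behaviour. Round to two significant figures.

First estimate the order: p ≈ ln(‖r_3‖/‖r_2‖) / ln(‖r_2‖/‖r_1‖) = ln(0.000034803/0.00025587)/ln(0.00025587/0.0011823) = ln(0.136018)/ln(0.216417) ≈ 1.3034.
Then ‖r_4‖ ≈ ‖r_3‖·(‖r_3‖/‖r_2‖)^p = 0.000034803·(0.136018)^1.3034 = 0.000034803·0.0742557 ≈ 2.584e-06.

2.6e-6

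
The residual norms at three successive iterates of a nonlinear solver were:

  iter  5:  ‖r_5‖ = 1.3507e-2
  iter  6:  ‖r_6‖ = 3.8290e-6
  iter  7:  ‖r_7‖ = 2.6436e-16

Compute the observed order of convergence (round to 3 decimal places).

2.864

p ≈ ln(‖r_7‖/‖r_6‖) / ln(‖r_6‖/‖r_5‖)
  = ln(2.6436e-16/3.8290e-6) / ln(3.8290e-6/1.3507e-2)
  = ln(6.90415e-11) / ln(0.000283483)
  = -23.396313 / -8.168358 ≈ 2.864261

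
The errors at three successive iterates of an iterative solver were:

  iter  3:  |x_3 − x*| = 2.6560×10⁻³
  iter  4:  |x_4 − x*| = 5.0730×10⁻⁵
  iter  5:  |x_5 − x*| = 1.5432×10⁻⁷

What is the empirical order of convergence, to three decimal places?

1.464

p ≈ ln(|x_5 − x*|/|x_4 − x*|) / ln(|x_4 − x*|/|x_3 − x*|)
  = ln(1.5432×10⁻⁷/5.0730×10⁻⁵) / ln(5.0730×10⁻⁵/2.6560×10⁻³)
  = ln(0.00304199) / ln(0.0191002)
  = -5.795243 / -3.958056 ≈ 1.464164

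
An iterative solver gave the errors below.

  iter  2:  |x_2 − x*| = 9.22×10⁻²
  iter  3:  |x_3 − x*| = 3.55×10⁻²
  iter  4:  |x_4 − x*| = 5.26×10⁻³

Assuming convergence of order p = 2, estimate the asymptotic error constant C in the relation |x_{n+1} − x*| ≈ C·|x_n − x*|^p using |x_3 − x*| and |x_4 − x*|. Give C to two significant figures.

4.2

C ≈ |x_4 − x*| / |x_3 − x*|^2
  = 5.26×10⁻³ / (3.55×10⁻²)^2
  = 5.26×10⁻³ / 0.00126025 ≈ 4.1738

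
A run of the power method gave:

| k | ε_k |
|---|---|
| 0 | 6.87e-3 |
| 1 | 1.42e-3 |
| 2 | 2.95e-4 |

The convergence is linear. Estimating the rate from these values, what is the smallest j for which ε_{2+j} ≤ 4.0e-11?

11

Rate ρ ≈ ε_2/ε_1 = 2.95e-4/1.42e-3 = 0.2077.
After j more steps, ε_{2+j} ≈ 2.95e-4·ρ^j; need ρ^j ≤ 4.0e-11/2.95e-4 = 1.35593e-07.
j ≥ ln(1.35593e-07)/ln(0.2077) = -15.8136/-1.57166 = 10.062.
So 11 more iterations are needed.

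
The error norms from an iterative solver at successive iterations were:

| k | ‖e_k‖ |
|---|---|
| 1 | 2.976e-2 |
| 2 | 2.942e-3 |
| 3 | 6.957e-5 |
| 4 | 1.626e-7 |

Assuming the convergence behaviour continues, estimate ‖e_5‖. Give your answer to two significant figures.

First estimate the order: p ≈ ln(‖e_4‖/‖e_3‖) / ln(‖e_3‖/‖e_2‖) = ln(1.626e-7/6.957e-5)/ln(6.957e-5/2.942e-3) = ln(0.00233721)/ln(0.0236472) ≈ 1.6180.
Then ‖e_5‖ ≈ ‖e_4‖·(‖e_4‖/‖e_3‖)^p = 1.626e-7·(0.00233721)^1.6180 = 1.626e-7·5.52781e-05 ≈ 8.988e-12.

9.0e-12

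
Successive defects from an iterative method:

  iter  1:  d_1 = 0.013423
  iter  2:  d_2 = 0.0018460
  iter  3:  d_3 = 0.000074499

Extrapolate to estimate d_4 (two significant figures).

4.1e-7

First estimate the order: p ≈ ln(d_3/d_2) / ln(d_2/d_1) = ln(0.000074499/0.0018460)/ln(0.0018460/0.013423) = ln(0.040357)/ln(0.137525) ≈ 1.6180.
Then d_4 ≈ d_3·(d_3/d_2)^p = 0.000074499·(0.040357)^1.6180 = 0.000074499·0.00555107 ≈ 4.135e-07.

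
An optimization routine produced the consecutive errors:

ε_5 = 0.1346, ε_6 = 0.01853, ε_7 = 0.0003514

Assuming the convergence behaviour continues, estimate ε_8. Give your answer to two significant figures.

First estimate the order: p ≈ ln(ε_7/ε_6) / ln(ε_6/ε_5) = ln(0.0003514/0.01853)/ln(0.01853/0.1346) = ln(0.0189638)/ln(0.137667) ≈ 1.9997.
Then ε_8 ≈ ε_7·(ε_7/ε_6)^p = 0.0003514·(0.0189638)^1.9997 = 0.0003514·0.000360054 ≈ 1.265e-07.

1.3e-7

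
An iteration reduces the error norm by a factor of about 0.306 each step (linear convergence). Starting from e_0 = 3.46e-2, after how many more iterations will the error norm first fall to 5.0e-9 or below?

14

After k steps, e_k ≈ 3.46e-2·0.306^k.
Need 0.306^k ≤ 5.0e-9/3.46e-2 = 1.44509e-07.
k ≥ ln(1.44509e-07)/ln(0.306) = -15.7499/-1.18417 = 13.300.
Smallest integer k = 14.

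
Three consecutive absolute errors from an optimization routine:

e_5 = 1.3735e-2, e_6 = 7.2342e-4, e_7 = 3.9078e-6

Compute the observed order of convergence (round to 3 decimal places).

1.774

p ≈ ln(e_7/e_6) / ln(e_6/e_5)
  = ln(3.9078e-6/7.2342e-4) / ln(7.2342e-4/1.3735e-2)
  = ln(0.00540184) / ln(0.0526698)
  = -5.221016 / -2.943713 ≈ 1.773616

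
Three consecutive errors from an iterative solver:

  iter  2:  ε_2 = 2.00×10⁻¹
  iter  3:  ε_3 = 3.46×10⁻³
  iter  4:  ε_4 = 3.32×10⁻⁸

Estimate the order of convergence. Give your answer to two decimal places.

2.85

p ≈ ln(ε_4/ε_3) / ln(ε_3/ε_2)
  = ln(3.32×10⁻⁸/3.46×10⁻³) / ln(3.46×10⁻³/2.00×10⁻¹)
  = ln(9.59538e-06) / ln(0.0173)
  = -11.55423 / -4.05705 ≈ 2.84794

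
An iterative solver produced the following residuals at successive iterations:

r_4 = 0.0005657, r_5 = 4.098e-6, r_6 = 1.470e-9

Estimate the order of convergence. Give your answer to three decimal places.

1.610

p ≈ ln(r_6/r_5) / ln(r_5/r_4)
  = ln(1.470e-9/4.098e-6) / ln(4.098e-6/0.0005657)
  = ln(0.000358712) / ln(0.00724412)
  = -7.932991 / -4.927565 ≈ 1.609921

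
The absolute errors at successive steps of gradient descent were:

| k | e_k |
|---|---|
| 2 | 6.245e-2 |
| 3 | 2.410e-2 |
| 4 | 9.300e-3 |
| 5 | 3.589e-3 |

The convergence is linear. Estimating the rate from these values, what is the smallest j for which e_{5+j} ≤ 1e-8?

Rate ρ ≈ e_5/e_4 = 3.589e-3/9.300e-3 = 0.3859.
After j more steps, e_{5+j} ≈ 3.589e-3·ρ^j; need ρ^j ≤ 1e-8/3.589e-3 = 2.78629e-06.
j ≥ ln(2.78629e-06)/ln(0.3859) = -12.7908/-0.95218 = 13.433.
So 14 more iterations are needed.

14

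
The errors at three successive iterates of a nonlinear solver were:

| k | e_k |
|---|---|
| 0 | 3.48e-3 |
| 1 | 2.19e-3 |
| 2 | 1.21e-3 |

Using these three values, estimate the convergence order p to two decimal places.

p ≈ ln(e_2/e_1) / ln(e_1/e_0)
  = ln(1.21e-3/2.19e-3) / ln(2.19e-3/3.48e-3)
  = ln(0.552511) / ln(0.62931)
  = -0.59328 / -0.46313 ≈ 1.28102

1.28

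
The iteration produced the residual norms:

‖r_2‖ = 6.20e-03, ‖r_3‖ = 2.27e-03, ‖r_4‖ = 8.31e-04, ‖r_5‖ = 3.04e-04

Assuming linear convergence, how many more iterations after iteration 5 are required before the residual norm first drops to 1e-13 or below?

22

Rate ρ ≈ ‖r_5‖/‖r_4‖ = 3.04e-04/8.31e-04 = 0.3658.
After j more steps, ‖r_{5+j}‖ ≈ 3.04e-04·ρ^j; need ρ^j ≤ 1e-13/3.04e-04 = 3.28947e-10.
j ≥ ln(3.28947e-10)/ln(0.3658) = -21.8351/-1.00567 = 21.712.
So 22 more iterations are needed.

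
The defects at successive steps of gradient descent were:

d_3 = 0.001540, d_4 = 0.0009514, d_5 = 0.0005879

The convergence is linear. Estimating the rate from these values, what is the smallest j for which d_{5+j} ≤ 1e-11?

38

Rate ρ ≈ d_5/d_4 = 0.0005879/0.0009514 = 0.6179.
After j more steps, d_{5+j} ≈ 0.0005879·ρ^j; need ρ^j ≤ 1e-11/0.0005879 = 1.70097e-08.
j ≥ ln(1.70097e-08)/ln(0.6179) = -17.8895/-0.48143 = 37.159.
So 38 more iterations are needed.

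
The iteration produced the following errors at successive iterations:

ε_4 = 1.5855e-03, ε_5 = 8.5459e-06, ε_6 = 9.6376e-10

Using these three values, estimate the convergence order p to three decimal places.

1.740

p ≈ ln(ε_6/ε_5) / ln(ε_5/ε_4)
  = ln(9.6376e-10/8.5459e-06) / ln(8.5459e-06/1.5855e-03)
  = ln(0.000112775) / ln(0.00539003)
  = -9.090116 / -5.223204 ≈ 1.740333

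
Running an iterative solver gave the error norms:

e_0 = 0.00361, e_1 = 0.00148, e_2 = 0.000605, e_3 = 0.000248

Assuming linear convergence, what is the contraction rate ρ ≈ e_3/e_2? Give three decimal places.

ρ ≈ e_3/e_2 = 0.000248/0.000605 = 0.40992

0.410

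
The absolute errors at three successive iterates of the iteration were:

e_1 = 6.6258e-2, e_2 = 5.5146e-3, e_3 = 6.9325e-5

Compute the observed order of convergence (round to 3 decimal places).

1.760

p ≈ ln(e_3/e_2) / ln(e_2/e_1)
  = ln(6.9325e-5/5.5146e-3) / ln(5.5146e-3/6.6258e-2)
  = ln(0.0125712) / ln(0.0832292)
  = -4.376347 / -2.486157 ≈ 1.760286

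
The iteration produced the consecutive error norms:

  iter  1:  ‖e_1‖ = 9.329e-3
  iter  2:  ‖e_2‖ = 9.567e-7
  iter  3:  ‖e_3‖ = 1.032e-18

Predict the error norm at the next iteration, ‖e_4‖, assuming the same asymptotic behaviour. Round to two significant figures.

1.3e-54

First estimate the order: p ≈ ln(‖e_3‖/‖e_2‖) / ln(‖e_2‖/‖e_1‖) = ln(1.032e-18/9.567e-7)/ln(9.567e-7/9.329e-3) = ln(1.07871e-12)/ln(0.000102551) ≈ 3.0000.
Then ‖e_4‖ ≈ ‖e_3‖·(‖e_3‖/‖e_2‖)^p = 1.032e-18·(1.07871e-12)^3.0000 = 1.032e-18·1.2552e-36 ≈ 1.295e-54.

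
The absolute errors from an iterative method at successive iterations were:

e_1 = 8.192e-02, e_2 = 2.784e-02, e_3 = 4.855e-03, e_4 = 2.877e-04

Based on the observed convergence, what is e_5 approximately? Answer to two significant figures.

3.0e-6

First estimate the order: p ≈ ln(e_4/e_3) / ln(e_3/e_2) = ln(2.877e-04/4.855e-03)/ln(4.855e-03/2.784e-02) = ln(0.0592585)/ln(0.174389) ≈ 1.6180.
Then e_5 ≈ e_4·(e_4/e_3)^p = 2.877e-04·(0.0592585)^1.6180 = 2.877e-04·0.010335 ≈ 2.973e-06.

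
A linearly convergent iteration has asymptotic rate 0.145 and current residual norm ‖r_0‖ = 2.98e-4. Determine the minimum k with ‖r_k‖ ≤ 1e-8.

After k steps, ‖r_k‖ ≈ 2.98e-4·0.145^k.
Need 0.145^k ≤ 1e-8/2.98e-4 = 3.3557e-05.
k ≥ ln(3.3557e-05)/ln(0.145) = -10.3023/-1.93102 = 5.335.
Smallest integer k = 6.

6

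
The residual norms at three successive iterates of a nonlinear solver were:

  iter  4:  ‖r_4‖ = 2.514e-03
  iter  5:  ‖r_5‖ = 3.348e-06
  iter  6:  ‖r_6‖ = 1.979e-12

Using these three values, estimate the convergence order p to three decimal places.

2.166

p ≈ ln(‖r_6‖/‖r_5‖) / ln(‖r_5‖/‖r_4‖)
  = ln(1.979e-12/3.348e-06) / ln(3.348e-06/2.514e-03)
  = ln(5.91099e-07) / ln(0.00133174)
  = -14.341282 / -6.621269 ≈ 2.165942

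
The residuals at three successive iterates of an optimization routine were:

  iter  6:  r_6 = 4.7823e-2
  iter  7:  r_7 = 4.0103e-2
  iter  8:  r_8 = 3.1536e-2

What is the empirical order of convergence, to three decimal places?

1.365

p ≈ ln(r_8/r_7) / ln(r_7/r_6)
  = ln(3.1536e-2/4.0103e-2) / ln(4.0103e-2/4.7823e-2)
  = ln(0.786375) / ln(0.838571)
  = -0.240322 / -0.176056 ≈ 1.365032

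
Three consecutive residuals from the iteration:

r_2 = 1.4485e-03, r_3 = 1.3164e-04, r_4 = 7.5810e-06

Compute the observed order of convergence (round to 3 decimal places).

p ≈ ln(r_4/r_3) / ln(r_3/r_2)
  = ln(7.5810e-06/1.3164e-04) / ln(1.3164e-04/1.4485e-03)
  = ln(0.0575889) / ln(0.0908802)
  = -2.854425 / -2.398213 ≈ 1.190230

1.190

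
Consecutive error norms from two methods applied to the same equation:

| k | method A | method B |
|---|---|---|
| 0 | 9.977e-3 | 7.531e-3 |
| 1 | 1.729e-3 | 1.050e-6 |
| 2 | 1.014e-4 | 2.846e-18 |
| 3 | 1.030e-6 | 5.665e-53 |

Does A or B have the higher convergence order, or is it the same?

B

Method A: p ≈ ln(1.030e-6/1.014e-4)/ln(1.014e-4/1.729e-3) ≈ 1.62.
Method B: p ≈ ln(5.665e-53/2.846e-18)/ln(2.846e-18/1.050e-6) ≈ 3.00.
Method B has the higher order (≈3.0 vs ≈1.6).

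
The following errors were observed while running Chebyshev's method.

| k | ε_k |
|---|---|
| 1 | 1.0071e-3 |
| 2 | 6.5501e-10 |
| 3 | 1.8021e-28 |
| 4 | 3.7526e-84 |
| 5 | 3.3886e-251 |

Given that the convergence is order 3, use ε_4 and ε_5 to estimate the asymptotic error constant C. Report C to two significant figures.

C ≈ ε_5 / ε_4^3
  = 3.3886e-251 / (3.7526e-84)^3
  = 3.3886e-251 / 5.28441e-251 ≈ 0.64124

0.64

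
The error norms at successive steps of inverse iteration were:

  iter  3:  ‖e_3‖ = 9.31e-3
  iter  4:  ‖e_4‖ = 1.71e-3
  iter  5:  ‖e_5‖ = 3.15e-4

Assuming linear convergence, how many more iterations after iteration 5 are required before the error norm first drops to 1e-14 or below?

Rate ρ ≈ ‖e_5‖/‖e_4‖ = 3.15e-4/1.71e-3 = 0.1842.
After j more steps, ‖e_{5+j}‖ ≈ 3.15e-4·ρ^j; need ρ^j ≤ 1e-14/3.15e-4 = 3.1746e-11.
j ≥ ln(3.1746e-11)/ln(0.1842) = -24.1733/-1.69173 = 14.289.
So 15 more iterations are needed.

15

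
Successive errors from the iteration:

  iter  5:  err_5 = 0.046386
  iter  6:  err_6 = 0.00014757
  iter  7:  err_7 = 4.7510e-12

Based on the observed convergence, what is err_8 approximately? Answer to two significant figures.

1.6e-34

First estimate the order: p ≈ ln(err_7/err_6) / ln(err_6/err_5) = ln(4.7510e-12/0.00014757)/ln(0.00014757/0.046386) = ln(3.21949e-08)/ln(0.00318135) ≈ 3.0000.
Then err_8 ≈ err_7·(err_7/err_6)^p = 4.7510e-12·(3.21949e-08)^3.0000 = 4.7510e-12·3.33704e-23 ≈ 1.585e-34.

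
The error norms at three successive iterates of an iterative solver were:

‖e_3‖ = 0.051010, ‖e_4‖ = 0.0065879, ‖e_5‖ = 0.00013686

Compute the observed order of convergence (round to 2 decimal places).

1.89

p ≈ ln(‖e_5‖/‖e_4‖) / ln(‖e_4‖/‖e_3‖)
  = ln(0.00013686/0.0065879) / ln(0.0065879/0.051010)
  = ln(0.0207745) / ln(0.129149)
  = -3.87403 / -2.04679 ≈ 1.89273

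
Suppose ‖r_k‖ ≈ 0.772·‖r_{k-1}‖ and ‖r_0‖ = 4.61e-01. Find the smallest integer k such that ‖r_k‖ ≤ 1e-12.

After k steps, ‖r_k‖ ≈ 4.61e-01·0.772^k.
Need 0.772^k ≤ 1e-12/4.61e-01 = 2.1692e-12.
k ≥ ln(2.1692e-12)/ln(0.772) = -26.8567/-0.25877 = 103.786.
Smallest integer k = 104.

104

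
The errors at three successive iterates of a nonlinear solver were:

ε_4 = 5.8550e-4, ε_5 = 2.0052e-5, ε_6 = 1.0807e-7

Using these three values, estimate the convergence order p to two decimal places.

p ≈ ln(ε_6/ε_5) / ln(ε_5/ε_4)
  = ln(1.0807e-7/2.0052e-5) / ln(2.0052e-5/5.8550e-4)
  = ln(0.00538949) / ln(0.0342477)
  = -5.22330 / -3.37414 ≈ 1.54804

1.55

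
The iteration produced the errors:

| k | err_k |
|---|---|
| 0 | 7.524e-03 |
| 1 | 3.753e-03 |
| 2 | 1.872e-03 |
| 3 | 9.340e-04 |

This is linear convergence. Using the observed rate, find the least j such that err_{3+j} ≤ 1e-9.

20

Rate ρ ≈ err_3/err_2 = 9.340e-04/1.872e-03 = 0.4989.
After j more steps, err_{3+j} ≈ 9.340e-04·ρ^j; need ρ^j ≤ 1e-9/9.340e-04 = 1.07066e-06.
j ≥ ln(1.07066e-06)/ln(0.4989) = -13.7472/-0.69535 = 19.770.
So 20 more iterations are needed.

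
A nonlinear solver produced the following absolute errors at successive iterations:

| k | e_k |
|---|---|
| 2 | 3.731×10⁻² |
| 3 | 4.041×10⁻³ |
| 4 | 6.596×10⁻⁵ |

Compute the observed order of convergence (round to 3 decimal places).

p ≈ ln(e_4/e_3) / ln(e_3/e_2)
  = ln(6.596×10⁻⁵/4.041×10⁻³) / ln(4.041×10⁻³/3.731×10⁻²)
  = ln(0.0163227) / ln(0.108309)
  = -4.115199 / -2.222767 ≈ 1.851386

1.851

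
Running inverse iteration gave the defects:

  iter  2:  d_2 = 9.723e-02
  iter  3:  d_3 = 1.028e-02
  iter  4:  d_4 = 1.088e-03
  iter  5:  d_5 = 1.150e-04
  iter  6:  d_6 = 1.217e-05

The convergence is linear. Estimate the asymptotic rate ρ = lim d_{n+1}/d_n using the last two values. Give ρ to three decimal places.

ρ ≈ d_6/d_5 = 1.217e-05/1.150e-04 = 0.10583

0.106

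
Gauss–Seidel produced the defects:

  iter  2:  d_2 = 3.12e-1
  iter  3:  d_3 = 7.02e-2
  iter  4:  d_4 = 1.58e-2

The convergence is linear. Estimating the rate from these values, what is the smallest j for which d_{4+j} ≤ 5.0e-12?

15

Rate ρ ≈ d_4/d_3 = 1.58e-2/7.02e-2 = 0.2251.
After j more steps, d_{4+j} ≈ 1.58e-2·ρ^j; need ρ^j ≤ 5.0e-12/1.58e-2 = 3.16456e-10.
j ≥ ln(3.16456e-10)/ln(0.2251) = -21.8738/-1.49121 = 14.668.
So 15 more iterations are needed.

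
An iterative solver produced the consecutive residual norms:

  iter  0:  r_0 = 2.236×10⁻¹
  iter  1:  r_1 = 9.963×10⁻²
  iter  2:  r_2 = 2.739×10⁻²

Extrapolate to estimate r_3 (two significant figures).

First estimate the order: p ≈ ln(r_2/r_1) / ln(r_1/r_0) = ln(2.739×10⁻²/9.963×10⁻²)/ln(9.963×10⁻²/2.236×10⁻¹) = ln(0.274917)/ln(0.445572) ≈ 1.5973.
Then r_3 ≈ r_2·(r_2/r_1)^p = 2.739×10⁻²·(0.274917)^1.5973 = 2.739×10⁻²·0.127127 ≈ 0.003482.

3.5e-3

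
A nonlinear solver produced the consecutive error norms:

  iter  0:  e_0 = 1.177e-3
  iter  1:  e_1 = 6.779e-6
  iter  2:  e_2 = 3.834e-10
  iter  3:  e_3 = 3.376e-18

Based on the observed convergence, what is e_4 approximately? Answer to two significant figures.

1.8e-33

First estimate the order: p ≈ ln(e_3/e_2) / ln(e_2/e_1) = ln(3.376e-18/3.834e-10)/ln(3.834e-10/6.779e-6) = ln(8.80543e-09)/ln(5.6557e-05) ≈ 1.8965.
Then e_4 ≈ e_3·(e_3/e_2)^p = 3.376e-18·(8.80543e-09)^1.8965 = 3.376e-18·5.28712e-16 ≈ 1.785e-33.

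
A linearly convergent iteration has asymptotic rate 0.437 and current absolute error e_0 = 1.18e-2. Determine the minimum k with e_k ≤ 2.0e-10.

22

After k steps, e_k ≈ 1.18e-2·0.437^k.
Need 0.437^k ≤ 2.0e-10/1.18e-2 = 1.69492e-08.
k ≥ ln(1.69492e-08)/ln(0.437) = -17.8930/-0.82782 = 21.615.
Smallest integer k = 22.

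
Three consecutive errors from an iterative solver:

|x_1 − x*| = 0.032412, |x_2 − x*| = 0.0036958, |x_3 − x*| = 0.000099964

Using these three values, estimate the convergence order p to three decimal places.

p ≈ ln(|x_3 − x*|/|x_2 − x*|) / ln(|x_2 − x*|/|x_1 − x*|)
  = ln(0.000099964/0.0036958) / ln(0.0036958/0.032412)
  = ln(0.027048) / ln(0.114026)
  = -3.610142 / -2.171329 ≈ 1.662642

1.663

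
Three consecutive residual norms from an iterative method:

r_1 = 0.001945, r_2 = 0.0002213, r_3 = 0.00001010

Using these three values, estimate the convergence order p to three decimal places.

p ≈ ln(r_3/r_2) / ln(r_2/r_1)
  = ln(0.00001010/0.0002213) / ln(0.0002213/0.001945)
  = ln(0.0456394) / ln(0.113779)
  = -3.086984 / -2.173497 ≈ 1.420284

1.420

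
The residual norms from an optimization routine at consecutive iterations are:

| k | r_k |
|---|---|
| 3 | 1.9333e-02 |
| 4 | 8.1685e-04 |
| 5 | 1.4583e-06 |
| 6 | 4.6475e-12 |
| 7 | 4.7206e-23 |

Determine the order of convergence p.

2

Consecutive ratios: r_7/r_6 = 4.7206e-23/4.6475e-12 = 1.01573e-11, r_6/r_5 = 4.6475e-12/1.4583e-06 = 3.18693e-06.
p ≈ ln(1.01573e-11)/ln(3.18693e-06) = -25.3128/-12.6565 ≈ 2.00.
So the convergence is quadratic (order 2).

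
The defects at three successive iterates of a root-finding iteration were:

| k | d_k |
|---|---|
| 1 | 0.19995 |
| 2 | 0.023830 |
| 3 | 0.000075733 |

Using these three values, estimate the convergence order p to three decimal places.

p ≈ ln(d_3/d_2) / ln(d_2/d_1)
  = ln(0.000075733/0.023830) / ln(0.023830/0.19995)
  = ln(0.00317805) / ln(0.11918)
  = -5.751487 / -2.127120 ≈ 2.703885

2.704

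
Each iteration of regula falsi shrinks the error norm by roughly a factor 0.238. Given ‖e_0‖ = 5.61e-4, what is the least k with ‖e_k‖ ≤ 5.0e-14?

17

After k steps, ‖e_k‖ ≈ 5.61e-4·0.238^k.
Need 0.238^k ≤ 5.0e-14/5.61e-4 = 8.91266e-11.
k ≥ ln(8.91266e-11)/ln(0.238) = -23.1410/-1.43548 = 16.121.
Smallest integer k = 17.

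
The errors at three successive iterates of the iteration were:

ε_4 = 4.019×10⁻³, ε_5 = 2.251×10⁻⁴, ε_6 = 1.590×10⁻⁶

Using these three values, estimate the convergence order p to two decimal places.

p ≈ ln(ε_6/ε_5) / ln(ε_5/ε_4)
  = ln(1.590×10⁻⁶/2.251×10⁻⁴) / ln(2.251×10⁻⁴/4.019×10⁻³)
  = ln(0.00706353) / ln(0.056009)
  = -4.95281 / -2.88224 ≈ 1.71839

1.72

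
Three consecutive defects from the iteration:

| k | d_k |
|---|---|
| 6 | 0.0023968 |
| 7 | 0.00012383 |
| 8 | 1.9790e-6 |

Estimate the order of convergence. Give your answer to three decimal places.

1.396

p ≈ ln(d_8/d_7) / ln(d_7/d_6)
  = ln(1.9790e-6/0.00012383) / ln(0.00012383/0.0023968)
  = ln(0.0159816) / ln(0.0516647)
  = -4.136317 / -2.962981 ≈ 1.395998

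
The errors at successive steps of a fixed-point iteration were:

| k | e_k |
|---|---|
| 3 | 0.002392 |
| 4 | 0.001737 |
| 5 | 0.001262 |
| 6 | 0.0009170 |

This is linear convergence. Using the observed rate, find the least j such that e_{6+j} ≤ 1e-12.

65

Rate ρ ≈ e_6/e_5 = 0.0009170/0.001262 = 0.7266.
After j more steps, e_{6+j} ≈ 0.0009170·ρ^j; need ρ^j ≤ 1e-12/0.0009170 = 1.09051e-09.
j ≥ ln(1.09051e-09)/ln(0.7266) = -20.6366/-0.31938 = 64.615.
So 65 more iterations are needed.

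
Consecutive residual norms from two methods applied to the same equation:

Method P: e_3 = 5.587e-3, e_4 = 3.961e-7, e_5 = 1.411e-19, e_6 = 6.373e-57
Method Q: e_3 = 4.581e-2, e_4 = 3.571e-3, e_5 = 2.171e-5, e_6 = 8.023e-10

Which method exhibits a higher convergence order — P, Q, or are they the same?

Method P: p ≈ ln(6.373e-57/1.411e-19)/ln(1.411e-19/3.961e-7) ≈ 3.00.
Method Q: p ≈ ln(8.023e-10/2.171e-5)/ln(2.171e-5/3.571e-3) ≈ 2.00.
Method P has the higher order (≈3.0 vs ≈2.0).

P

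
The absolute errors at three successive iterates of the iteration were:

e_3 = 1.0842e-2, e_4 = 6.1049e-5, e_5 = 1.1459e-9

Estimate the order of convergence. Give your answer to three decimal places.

p ≈ ln(e_5/e_4) / ln(e_4/e_3)
  = ln(1.1459e-9/6.1049e-5) / ln(6.1049e-5/1.0842e-2)
  = ln(1.87702e-05) / ln(0.00563079)
  = -10.883240 / -5.179506 ≈ 2.101212

2.101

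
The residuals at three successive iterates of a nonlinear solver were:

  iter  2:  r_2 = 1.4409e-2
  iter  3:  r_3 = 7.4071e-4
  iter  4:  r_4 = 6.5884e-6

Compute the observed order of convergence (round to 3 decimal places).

p ≈ ln(r_4/r_3) / ln(r_3/r_2)
  = ln(6.5884e-6/7.4071e-4) / ln(7.4071e-4/1.4409e-2)
  = ln(0.00889471) / ln(0.0514061)
  = -4.722299 / -2.967998 ≈ 1.591072

1.591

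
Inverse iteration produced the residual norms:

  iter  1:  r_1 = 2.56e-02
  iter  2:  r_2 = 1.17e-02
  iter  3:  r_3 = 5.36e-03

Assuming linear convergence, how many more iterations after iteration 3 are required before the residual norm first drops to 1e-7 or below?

Rate ρ ≈ r_3/r_2 = 5.36e-03/1.17e-02 = 0.4581.
After j more steps, r_{3+j} ≈ 5.36e-03·ρ^j; need ρ^j ≤ 1e-7/5.36e-03 = 1.86567e-05.
j ≥ ln(1.86567e-05)/ln(0.4581) = -10.8893/-0.78067 = 13.949.
So 14 more iterations are needed.

14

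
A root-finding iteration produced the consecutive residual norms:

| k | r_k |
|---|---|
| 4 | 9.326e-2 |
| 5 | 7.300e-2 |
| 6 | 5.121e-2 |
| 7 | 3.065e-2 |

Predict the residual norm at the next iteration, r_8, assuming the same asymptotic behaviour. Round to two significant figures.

1.5e-2

First estimate the order: p ≈ ln(r_7/r_6) / ln(r_6/r_5) = ln(3.065e-2/5.121e-2)/ln(5.121e-2/7.300e-2) = ln(0.598516)/ln(0.701507) ≈ 1.4479.
Then r_8 ≈ r_7·(r_7/r_6)^p = 3.065e-2·(0.598516)^1.4479 = 3.065e-2·0.475585 ≈ 0.01458.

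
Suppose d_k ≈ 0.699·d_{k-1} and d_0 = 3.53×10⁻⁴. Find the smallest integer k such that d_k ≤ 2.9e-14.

65

After k steps, d_k ≈ 3.53×10⁻⁴·0.699^k.
Need 0.699^k ≤ 2.9e-14/3.53×10⁻⁴ = 8.2153e-11.
k ≥ ln(8.2153e-11)/ln(0.699) = -23.2224/-0.35810 = 64.849.
Smallest integer k = 65.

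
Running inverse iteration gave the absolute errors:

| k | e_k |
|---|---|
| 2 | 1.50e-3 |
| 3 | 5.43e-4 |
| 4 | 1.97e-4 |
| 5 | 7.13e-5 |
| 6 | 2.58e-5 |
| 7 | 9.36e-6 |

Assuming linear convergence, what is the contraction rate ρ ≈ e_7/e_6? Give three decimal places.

0.363

ρ ≈ e_7/e_6 = 9.36e-6/2.58e-5 = 0.36279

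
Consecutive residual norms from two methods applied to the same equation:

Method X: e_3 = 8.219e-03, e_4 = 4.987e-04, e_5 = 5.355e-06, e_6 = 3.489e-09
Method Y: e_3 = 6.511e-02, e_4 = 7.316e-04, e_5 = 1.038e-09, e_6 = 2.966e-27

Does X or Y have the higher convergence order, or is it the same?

Method X: p ≈ ln(3.489e-09/5.355e-06)/ln(5.355e-06/4.987e-04) ≈ 1.62.
Method Y: p ≈ ln(2.966e-27/1.038e-09)/ln(1.038e-09/7.316e-04) ≈ 3.00.
Method Y has the higher order (≈3.0 vs ≈1.6).

Y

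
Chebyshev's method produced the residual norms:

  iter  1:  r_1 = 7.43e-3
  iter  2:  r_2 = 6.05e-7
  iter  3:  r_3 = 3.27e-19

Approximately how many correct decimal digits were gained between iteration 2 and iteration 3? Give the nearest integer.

12

Digits gained ≈ log₁₀(r_2/r_3) = log₁₀(6.05e-7/3.27e-19) = log₁₀(1.85015e+12) ≈ 12.267.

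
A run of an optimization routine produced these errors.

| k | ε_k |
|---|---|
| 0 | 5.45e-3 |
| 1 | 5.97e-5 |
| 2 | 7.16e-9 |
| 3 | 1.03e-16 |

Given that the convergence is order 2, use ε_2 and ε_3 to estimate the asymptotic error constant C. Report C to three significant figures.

C ≈ ε_3 / ε_2^2
  = 1.03e-16 / (7.16e-9)^2
  = 1.03e-16 / 5.12656e-17 ≈ 2.0091

2.01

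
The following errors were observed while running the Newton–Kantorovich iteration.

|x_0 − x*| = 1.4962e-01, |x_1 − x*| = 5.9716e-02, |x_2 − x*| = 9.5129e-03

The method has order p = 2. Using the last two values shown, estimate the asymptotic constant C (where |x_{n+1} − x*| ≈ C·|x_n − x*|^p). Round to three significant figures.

2.67

C ≈ |x_2 − x*| / |x_1 − x*|^2
  = 9.5129e-03 / (5.9716e-02)^2
  = 9.5129e-03 / 0.003566 ≈ 2.6677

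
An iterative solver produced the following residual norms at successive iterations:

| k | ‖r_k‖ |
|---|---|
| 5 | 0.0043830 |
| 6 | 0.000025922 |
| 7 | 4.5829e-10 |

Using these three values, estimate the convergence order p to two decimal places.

p ≈ ln(‖r_7‖/‖r_6‖) / ln(‖r_6‖/‖r_5‖)
  = ln(4.5829e-10/0.000025922) / ln(0.000025922/0.0043830)
  = ln(1.76796e-05) / ln(0.00591421)
  = -10.94310 / -5.13040 ≈ 2.13299

2.13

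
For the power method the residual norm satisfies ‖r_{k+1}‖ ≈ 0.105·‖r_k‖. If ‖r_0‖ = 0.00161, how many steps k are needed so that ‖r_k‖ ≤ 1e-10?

8

After k steps, ‖r_k‖ ≈ 0.00161·0.105^k.
Need 0.105^k ≤ 1e-10/0.00161 = 6.21118e-08.
k ≥ ln(6.21118e-08)/ln(0.105) = -16.5943/-2.25379 = 7.363.
Smallest integer k = 8.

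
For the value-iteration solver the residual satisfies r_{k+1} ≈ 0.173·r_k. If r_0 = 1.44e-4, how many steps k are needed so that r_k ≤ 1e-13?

13

After k steps, r_k ≈ 1.44e-4·0.173^k.
Need 0.173^k ≤ 1e-13/1.44e-4 = 6.94444e-10.
k ≥ ln(6.94444e-10)/ln(0.173) = -21.0879/-1.75446 = 12.020.
Smallest integer k = 13.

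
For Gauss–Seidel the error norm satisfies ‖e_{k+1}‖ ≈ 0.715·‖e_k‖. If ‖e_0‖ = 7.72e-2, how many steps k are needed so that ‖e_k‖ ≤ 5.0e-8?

After k steps, ‖e_k‖ ≈ 7.72e-2·0.715^k.
Need 0.715^k ≤ 5.0e-8/7.72e-2 = 6.47668e-07.
k ≥ ln(6.47668e-07)/ln(0.715) = -14.2499/-0.33547 = 42.477.
Smallest integer k = 43.

43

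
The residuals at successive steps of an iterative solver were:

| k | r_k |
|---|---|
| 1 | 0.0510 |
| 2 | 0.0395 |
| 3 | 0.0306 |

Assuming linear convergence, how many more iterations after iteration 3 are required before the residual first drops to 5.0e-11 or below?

80

Rate ρ ≈ r_3/r_2 = 0.0306/0.0395 = 0.7747.
After j more steps, r_{3+j} ≈ 0.0306·ρ^j; need ρ^j ≤ 5.0e-11/0.0306 = 1.63399e-09.
j ≥ ln(1.63399e-09)/ln(0.7747) = -20.2322/-0.25528 = 79.255.
So 80 more iterations are needed.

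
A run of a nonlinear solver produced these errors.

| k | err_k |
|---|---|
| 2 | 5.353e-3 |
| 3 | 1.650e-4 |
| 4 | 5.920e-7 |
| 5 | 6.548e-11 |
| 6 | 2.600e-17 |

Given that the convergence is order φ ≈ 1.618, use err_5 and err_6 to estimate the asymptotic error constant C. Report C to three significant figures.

0.781

C ≈ err_6 / err_5^1.618
  = 2.600e-17 / (6.548e-11)^1.618
  = 2.600e-17 / 3.33015e-17 ≈ 0.78075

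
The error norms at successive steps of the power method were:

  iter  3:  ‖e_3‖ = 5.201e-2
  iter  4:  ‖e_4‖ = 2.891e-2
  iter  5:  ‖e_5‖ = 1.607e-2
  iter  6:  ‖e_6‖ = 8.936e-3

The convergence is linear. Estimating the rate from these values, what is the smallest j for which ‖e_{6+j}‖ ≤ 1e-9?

Rate ρ ≈ ‖e_6‖/‖e_5‖ = 8.936e-3/1.607e-2 = 0.5561.
After j more steps, ‖e_{6+j}‖ ≈ 8.936e-3·ρ^j; need ρ^j ≤ 1e-9/8.936e-3 = 1.11907e-07.
j ≥ ln(1.11907e-07)/ln(0.5561) = -16.0056/-0.58681 = 27.276.
So 28 more iterations are needed.

28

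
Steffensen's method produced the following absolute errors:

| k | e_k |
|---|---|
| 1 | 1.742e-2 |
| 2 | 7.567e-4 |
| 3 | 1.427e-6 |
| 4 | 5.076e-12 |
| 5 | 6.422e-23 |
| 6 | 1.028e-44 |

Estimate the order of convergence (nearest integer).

Consecutive ratios: e_6/e_5 = 1.028e-44/6.422e-23 = 1.60075e-22, e_5/e_4 = 6.422e-23/5.076e-12 = 1.26517e-11.
p ≈ ln(1.60075e-22)/ln(1.26517e-11) = -50.1864/-25.0932 ≈ 2.00.
So the convergence is quadratic (order 2).

2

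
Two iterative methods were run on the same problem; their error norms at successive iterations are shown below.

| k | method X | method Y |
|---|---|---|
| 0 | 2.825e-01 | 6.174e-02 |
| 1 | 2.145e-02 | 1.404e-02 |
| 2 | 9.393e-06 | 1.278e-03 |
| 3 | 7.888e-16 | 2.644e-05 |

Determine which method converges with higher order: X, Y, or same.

X

Method X: p ≈ ln(7.888e-16/9.393e-06)/ln(9.393e-06/2.145e-02) ≈ 3.00.
Method Y: p ≈ ln(2.644e-05/1.278e-03)/ln(1.278e-03/1.404e-02) ≈ 1.62.
Method X has the higher order (≈3.0 vs ≈1.6).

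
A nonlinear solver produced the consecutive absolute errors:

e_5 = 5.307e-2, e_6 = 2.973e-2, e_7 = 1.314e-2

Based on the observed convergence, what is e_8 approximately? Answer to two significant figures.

First estimate the order: p ≈ ln(e_7/e_6) / ln(e_6/e_5) = ln(1.314e-2/2.973e-2)/ln(2.973e-2/5.307e-2) = ln(0.441978)/ln(0.560204) ≈ 1.4091.
Then e_8 ≈ e_7·(e_7/e_6)^p = 1.314e-2·(0.441978)^1.4091 = 1.314e-2·0.316471 ≈ 0.004158.

4.2e-3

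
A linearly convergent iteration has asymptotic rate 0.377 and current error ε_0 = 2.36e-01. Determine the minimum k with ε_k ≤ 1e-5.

11

After k steps, ε_k ≈ 2.36e-01·0.377^k.
Need 0.377^k ≤ 1e-5/2.36e-01 = 4.23729e-05.
k ≥ ln(4.23729e-05)/ln(0.377) = -10.0690/-0.97551 = 10.322.
Smallest integer k = 11.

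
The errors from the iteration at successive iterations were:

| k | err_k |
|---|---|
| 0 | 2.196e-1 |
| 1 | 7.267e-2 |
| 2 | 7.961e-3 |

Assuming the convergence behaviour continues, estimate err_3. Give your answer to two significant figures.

First estimate the order: p ≈ ln(err_2/err_1) / ln(err_1/err_0) = ln(7.961e-3/7.267e-2)/ln(7.267e-2/2.196e-1) = ln(0.10955)/ln(0.33092) ≈ 1.9997.
Then err_3 ≈ err_2·(err_2/err_1)^p = 7.961e-3·(0.10955)^1.9997 = 7.961e-3·0.0120092 ≈ 9.561e-05.

9.6e-5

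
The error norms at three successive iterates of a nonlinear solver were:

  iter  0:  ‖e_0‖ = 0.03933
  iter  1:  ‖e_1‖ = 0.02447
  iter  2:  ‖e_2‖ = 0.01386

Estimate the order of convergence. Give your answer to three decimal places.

p ≈ ln(‖e_2‖/‖e_1‖) / ln(‖e_1‖/‖e_0‖)
  = ln(0.01386/0.02447) / ln(0.02447/0.03933)
  = ln(0.566408) / ln(0.622171)
  = -0.568441 / -0.474540 ≈ 1.197878

1.198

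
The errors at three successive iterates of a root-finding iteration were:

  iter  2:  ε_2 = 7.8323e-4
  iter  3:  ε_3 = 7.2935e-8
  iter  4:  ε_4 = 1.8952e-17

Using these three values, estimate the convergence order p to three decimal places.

p ≈ ln(ε_4/ε_3) / ln(ε_3/ε_2)
  = ln(1.8952e-17/7.2935e-8) / ln(7.2935e-8/7.8323e-4)
  = ln(2.59848e-10) / ln(9.31208e-05)
  = -22.070924 / -9.281613 ≈ 2.377919

2.378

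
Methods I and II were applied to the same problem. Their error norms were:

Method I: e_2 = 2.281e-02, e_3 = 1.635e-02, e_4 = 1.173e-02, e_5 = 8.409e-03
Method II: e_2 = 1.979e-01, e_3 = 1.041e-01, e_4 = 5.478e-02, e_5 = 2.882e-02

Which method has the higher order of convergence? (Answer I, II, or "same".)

same

Method I: p ≈ ln(8.409e-03/1.173e-02)/ln(1.173e-02/1.635e-02) ≈ 1.00.
Method II: p ≈ ln(2.882e-02/5.478e-02)/ln(5.478e-02/1.041e-01) ≈ 1.00.
Both orders ≈ 1.0 — effectively the same.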